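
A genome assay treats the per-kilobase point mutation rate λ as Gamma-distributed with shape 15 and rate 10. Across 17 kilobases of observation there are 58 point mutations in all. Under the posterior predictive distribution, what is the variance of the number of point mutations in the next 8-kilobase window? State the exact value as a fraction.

20440/729

Total count 58 over total exposure 17 kilobases.
By Gamma–Poisson conjugacy, the posterior is Gamma(α + Σx, β + Σt) = Gamma(15 + 58, 10 + 17) = Gamma(73, 27).
The posterior predictive for a window of length T is Negative Binomial with variance T·α'·(β'+T)/β'² = 8·73·35/729 = 20440/729.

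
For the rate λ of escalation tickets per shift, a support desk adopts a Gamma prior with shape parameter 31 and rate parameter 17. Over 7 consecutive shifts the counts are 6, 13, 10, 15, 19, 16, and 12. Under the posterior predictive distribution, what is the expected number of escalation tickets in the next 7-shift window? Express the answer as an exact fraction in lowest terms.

427/12

Total count: 6 + 13 + 10 + 15 + 19 + 16 + 12 = 91.
Total exposure: 7 shifts.
The Gamma prior is conjugate for the Poisson rate, so λ | data ~ Gamma(31+91, 17+7) = Gamma(122, 24).
Predictive mean over a 7-shift window = T·E[λ|data] = 7·122/24 = 427/12.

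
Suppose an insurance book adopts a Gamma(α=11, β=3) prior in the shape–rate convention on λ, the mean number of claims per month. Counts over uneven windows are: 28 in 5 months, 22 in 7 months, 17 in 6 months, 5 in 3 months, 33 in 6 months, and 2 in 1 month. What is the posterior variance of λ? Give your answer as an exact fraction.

Total count: 28 + 22 + 17 + 5 + 33 + 2 = 107.
Total exposure: 5 + 7 + 6 + 3 + 6 + 1 = 28 months.
Posterior: α' = 11 + 107 = 118, β' = 3 + 28 = 31.
Posterior variance = α'/β'² = 118/961.

118/961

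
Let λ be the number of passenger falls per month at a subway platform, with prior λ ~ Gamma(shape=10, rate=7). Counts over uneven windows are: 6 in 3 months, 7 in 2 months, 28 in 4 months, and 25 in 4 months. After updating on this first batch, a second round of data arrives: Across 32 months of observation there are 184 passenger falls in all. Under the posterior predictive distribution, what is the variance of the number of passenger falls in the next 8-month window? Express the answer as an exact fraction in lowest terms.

600/13

Total count: 6 + 7 + 28 + 25 = 66.
Total exposure: 3 + 2 + 4 + 4 = 13 months.
After the first batch: Gamma(10 + 66, 7 + 13) = Gamma(76, 20).
Total count 184 over total exposure 32 months.
After the second batch: Gamma(76 + 184, 20 + 32) = Gamma(260, 52).
The posterior predictive for a window of length T is Negative Binomial with variance T·α'·(β'+T)/β'² = 8·260·60/2704 = 600/13.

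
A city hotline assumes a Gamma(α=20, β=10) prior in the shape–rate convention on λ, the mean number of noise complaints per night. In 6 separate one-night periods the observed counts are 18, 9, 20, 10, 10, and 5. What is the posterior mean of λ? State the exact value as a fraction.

23/4

Total count: 18 + 9 + 20 + 10 + 10 + 5 = 72.
Total exposure: 6 nights.
The Gamma prior is conjugate for the Poisson rate, so λ | data ~ Gamma(20+72, 10+6) = Gamma(92, 16).
Posterior mean = α'/β' = 92/16 = 23/4.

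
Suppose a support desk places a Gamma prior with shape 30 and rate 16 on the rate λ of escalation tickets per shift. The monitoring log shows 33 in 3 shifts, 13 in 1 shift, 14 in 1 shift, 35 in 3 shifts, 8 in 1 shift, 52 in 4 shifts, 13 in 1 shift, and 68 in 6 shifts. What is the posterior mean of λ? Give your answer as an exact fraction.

133/18

Total count: 33 + 13 + 14 + 35 + 8 + 52 + 13 + 68 = 236.
Total exposure: 3 + 1 + 1 + 3 + 1 + 4 + 1 + 6 = 20 shifts.
The Gamma prior is conjugate for the Poisson rate, so λ | data ~ Gamma(30+236, 16+20) = Gamma(266, 36).
Posterior mean = α'/β' = 266/36 = 133/18.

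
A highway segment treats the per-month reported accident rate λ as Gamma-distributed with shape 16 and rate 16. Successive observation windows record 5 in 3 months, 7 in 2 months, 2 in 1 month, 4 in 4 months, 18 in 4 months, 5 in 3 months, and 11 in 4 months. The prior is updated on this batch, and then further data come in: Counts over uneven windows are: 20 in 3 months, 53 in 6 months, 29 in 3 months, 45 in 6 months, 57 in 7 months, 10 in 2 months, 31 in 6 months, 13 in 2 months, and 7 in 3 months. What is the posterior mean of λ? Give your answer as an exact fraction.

111/25

Total count: 5 + 7 + 2 + 4 + 18 + 5 + 11 = 52.
Total exposure: 3 + 2 + 1 + 4 + 4 + 3 + 4 = 21 months.
After the first batch: Gamma(16 + 52, 16 + 21) = Gamma(68, 37).
Total count: 20 + 53 + 29 + 45 + 57 + 10 + 31 + 13 + 7 = 265.
Total exposure: 3 + 6 + 3 + 6 + 7 + 2 + 6 + 2 + 3 = 38 months.
After the second batch: Gamma(68 + 265, 37 + 38) = Gamma(333, 75).
Posterior mean = α'/β' = 333/75 = 111/25.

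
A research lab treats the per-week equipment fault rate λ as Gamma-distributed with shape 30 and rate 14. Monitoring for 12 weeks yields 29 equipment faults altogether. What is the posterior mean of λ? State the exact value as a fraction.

59/26

Total count 29 over total exposure 12 weeks.
Conjugate update: add total count to the shape and total exposure to the rate, giving Gamma(59, 26).
Posterior mean = α'/β' = 59/26.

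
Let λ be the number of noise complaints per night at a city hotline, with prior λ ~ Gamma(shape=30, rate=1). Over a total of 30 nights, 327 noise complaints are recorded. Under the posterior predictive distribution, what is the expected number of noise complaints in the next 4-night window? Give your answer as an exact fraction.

Total count 327 over total exposure 30 nights.
The Gamma prior is conjugate for the Poisson rate, so λ | data ~ Gamma(30+327, 1+30) = Gamma(357, 31).
Predictive mean over a 4-night window = T·E[λ|data] = 4·357/31 = 1428/31.

1428/31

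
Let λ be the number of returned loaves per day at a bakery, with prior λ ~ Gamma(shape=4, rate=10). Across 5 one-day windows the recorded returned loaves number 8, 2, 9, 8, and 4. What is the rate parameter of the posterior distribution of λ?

15

Total count: 8 + 2 + 9 + 8 + 4 = 31.
Total exposure: 5 days.
The Gamma prior is conjugate for the Poisson rate, so λ | data ~ Gamma(4+31, 10+5) = Gamma(35, 15).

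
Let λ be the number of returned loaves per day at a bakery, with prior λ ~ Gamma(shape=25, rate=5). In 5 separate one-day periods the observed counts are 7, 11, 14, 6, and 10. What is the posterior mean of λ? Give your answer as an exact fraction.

73/10

Total count: 7 + 11 + 14 + 6 + 10 = 48.
Total exposure: 5 days.
The Gamma prior is conjugate for the Poisson rate, so λ | data ~ Gamma(25+48, 5+5) = Gamma(73, 10).
Posterior mean = α'/β' = 73/10.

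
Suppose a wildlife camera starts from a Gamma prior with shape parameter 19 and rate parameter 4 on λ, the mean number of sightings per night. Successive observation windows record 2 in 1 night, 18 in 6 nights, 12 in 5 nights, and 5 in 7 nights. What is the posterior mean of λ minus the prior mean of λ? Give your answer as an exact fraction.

Total count: 2 + 18 + 12 + 5 = 37.
Total exposure: 1 + 6 + 5 + 7 = 19 nights.
Conjugate update: add total count to the shape and total exposure to the rate, giving Gamma(56, 23).
Posterior mean = 56/23 = 56/23; prior mean = 19/4 = 19/4. Difference = 56/23 − 19/4 = -213/92.

-213/92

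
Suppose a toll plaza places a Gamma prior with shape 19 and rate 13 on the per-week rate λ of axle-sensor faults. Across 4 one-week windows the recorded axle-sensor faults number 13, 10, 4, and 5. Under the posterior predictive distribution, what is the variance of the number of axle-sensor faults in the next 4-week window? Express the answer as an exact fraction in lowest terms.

Total count: 13 + 10 + 4 + 5 = 32.
Total exposure: 4 weeks.
By Gamma–Poisson conjugacy, the posterior is Gamma(α + Σx, β + Σt) = Gamma(19 + 32, 13 + 4) = Gamma(51, 17).
The posterior predictive for a window of length T is Negative Binomial with variance T·α'·(β'+T)/β'² = 4·51·21/289 = 252/17.

252/17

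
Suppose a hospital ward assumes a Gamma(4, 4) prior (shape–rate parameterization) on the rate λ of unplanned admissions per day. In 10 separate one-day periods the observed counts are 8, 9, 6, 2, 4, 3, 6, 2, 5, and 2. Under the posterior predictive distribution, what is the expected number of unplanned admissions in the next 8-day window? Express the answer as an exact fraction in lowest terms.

204/7

Total count: 8 + 9 + 6 + 2 + 4 + 3 + 6 + 2 + 5 + 2 = 47.
Total exposure: 10 days.
By Gamma–Poisson conjugacy, the posterior is Gamma(α + Σx, β + Σt) = Gamma(4 + 47, 4 + 10) = Gamma(51, 14).
Predictive mean over an 8-day window = T·E[λ|data] = 8·51/14 = 204/7.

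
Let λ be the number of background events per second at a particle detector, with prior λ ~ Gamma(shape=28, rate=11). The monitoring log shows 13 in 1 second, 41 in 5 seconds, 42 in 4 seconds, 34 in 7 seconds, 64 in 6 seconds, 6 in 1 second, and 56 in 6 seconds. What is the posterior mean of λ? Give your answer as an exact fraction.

Total count: 13 + 41 + 42 + 34 + 64 + 6 + 56 = 256.
Total exposure: 1 + 5 + 4 + 7 + 6 + 1 + 6 = 30 seconds.
Gamma(α, β) with Poisson data over total exposure Σt gives posterior Gamma(α+Σx, β+Σt) = Gamma(284, 41).
Posterior mean = α'/β' = 284/41.

284/41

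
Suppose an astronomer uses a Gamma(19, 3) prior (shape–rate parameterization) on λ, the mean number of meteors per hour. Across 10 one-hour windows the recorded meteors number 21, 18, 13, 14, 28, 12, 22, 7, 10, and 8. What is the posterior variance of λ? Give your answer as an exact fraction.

172/169

Total count: 21 + 18 + 13 + 14 + 28 + 12 + 22 + 7 + 10 + 8 = 153.
Total exposure: 10 hours.
Posterior: α' = 19 + 153 = 172, β' = 3 + 10 = 13.
Posterior variance = α'/β'² = 172/169.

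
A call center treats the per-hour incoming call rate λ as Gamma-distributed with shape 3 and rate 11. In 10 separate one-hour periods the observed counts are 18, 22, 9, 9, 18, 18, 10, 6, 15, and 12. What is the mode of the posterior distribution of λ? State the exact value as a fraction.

Total count: 18 + 22 + 9 + 9 + 18 + 18 + 10 + 6 + 15 + 12 = 137.
Total exposure: 10 hours.
Posterior: α' = 3 + 137 = 140, β' = 11 + 10 = 21.
Posterior mode = (α'−1)/β' = 139/21.

139/21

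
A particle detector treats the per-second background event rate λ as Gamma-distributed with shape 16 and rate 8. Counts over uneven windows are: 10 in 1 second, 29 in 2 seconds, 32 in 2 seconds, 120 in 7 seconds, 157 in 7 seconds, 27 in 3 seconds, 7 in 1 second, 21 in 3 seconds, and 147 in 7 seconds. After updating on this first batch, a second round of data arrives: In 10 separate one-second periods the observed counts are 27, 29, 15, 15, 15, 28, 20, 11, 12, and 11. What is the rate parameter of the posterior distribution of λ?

Total count: 10 + 29 + 32 + 120 + 157 + 27 + 7 + 21 + 147 = 550.
Total exposure: 1 + 2 + 2 + 7 + 7 + 3 + 1 + 3 + 7 = 33 seconds.
After the first batch: Gamma(16 + 550, 8 + 33) = Gamma(566, 41).
Total count: 27 + 29 + 15 + 15 + 15 + 28 + 20 + 11 + 12 + 11 = 183.
Total exposure: 10 seconds.
After the second batch: Gamma(566 + 183, 41 + 10) = Gamma(749, 51).

51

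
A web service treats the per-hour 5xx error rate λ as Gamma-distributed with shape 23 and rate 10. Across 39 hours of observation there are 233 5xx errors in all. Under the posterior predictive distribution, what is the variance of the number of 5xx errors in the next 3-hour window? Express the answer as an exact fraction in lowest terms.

39936/2401

Total count 233 over total exposure 39 hours.
Posterior: α' = 23 + 233 = 256, β' = 10 + 39 = 49.
The posterior predictive for a window of length T is Negative Binomial with variance T·α'·(β'+T)/β'² = 3·256·52/2401 = 39936/2401.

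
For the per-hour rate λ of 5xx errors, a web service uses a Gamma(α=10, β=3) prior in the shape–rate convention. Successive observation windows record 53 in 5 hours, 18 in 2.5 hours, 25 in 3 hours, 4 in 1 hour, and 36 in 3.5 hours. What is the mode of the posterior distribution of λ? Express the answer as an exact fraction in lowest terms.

145/18

Total count: 53 + 18 + 25 + 4 + 36 = 136.
Total exposure: 5 + 2.5 + 3 + 1 + 3.5 = 15 hours.
By Gamma–Poisson conjugacy, the posterior is Gamma(α + Σx, β + Σt) = Gamma(10 + 136, 3 + 15) = Gamma(146, 18).
Posterior mode = (α'−1)/β' = 145/18.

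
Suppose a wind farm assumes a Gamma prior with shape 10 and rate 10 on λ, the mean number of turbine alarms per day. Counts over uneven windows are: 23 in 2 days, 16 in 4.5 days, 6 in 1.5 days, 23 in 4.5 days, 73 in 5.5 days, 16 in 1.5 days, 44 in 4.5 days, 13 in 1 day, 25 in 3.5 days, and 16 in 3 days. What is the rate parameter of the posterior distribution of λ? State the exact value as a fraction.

Total count: 23 + 16 + 6 + 23 + 73 + 16 + 44 + 13 + 25 + 16 = 255.
Total exposure: 2 + 4.5 + 1.5 + 4.5 + 5.5 + 1.5 + 4.5 + 1 + 3.5 + 3 = 31.5 days.
The Gamma prior is conjugate for the Poisson rate, so λ | data ~ Gamma(10+255, 10+31.5) = Gamma(265, 83/2).

83/2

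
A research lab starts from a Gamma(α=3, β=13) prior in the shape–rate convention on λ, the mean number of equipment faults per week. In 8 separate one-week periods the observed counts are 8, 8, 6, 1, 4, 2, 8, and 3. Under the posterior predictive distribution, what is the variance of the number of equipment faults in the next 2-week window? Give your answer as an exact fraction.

1978/441

Total count: 8 + 8 + 6 + 1 + 4 + 2 + 8 + 3 = 40.
Total exposure: 8 weeks.
The Gamma prior is conjugate for the Poisson rate, so λ | data ~ Gamma(3+40, 13+8) = Gamma(43, 21).
The posterior predictive for a window of length T is Negative Binomial with variance T·α'·(β'+T)/β'² = 2·43·23/441 = 1978/441.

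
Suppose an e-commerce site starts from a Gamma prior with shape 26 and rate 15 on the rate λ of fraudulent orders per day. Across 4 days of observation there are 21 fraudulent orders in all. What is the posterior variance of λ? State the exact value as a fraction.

47/361

Total count 21 over total exposure 4 days.
The Gamma prior is conjugate for the Poisson rate, so λ | data ~ Gamma(26+21, 15+4) = Gamma(47, 19).
Posterior variance = α'/β'² = 47/361.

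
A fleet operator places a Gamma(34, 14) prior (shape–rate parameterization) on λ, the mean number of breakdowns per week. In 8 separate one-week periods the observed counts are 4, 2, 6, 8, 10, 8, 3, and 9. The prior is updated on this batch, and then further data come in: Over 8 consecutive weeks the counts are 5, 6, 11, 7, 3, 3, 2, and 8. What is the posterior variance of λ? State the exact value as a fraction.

Total count: 4 + 2 + 6 + 8 + 10 + 8 + 3 + 9 = 50.
Total exposure: 8 weeks.
After the first batch: Gamma(34 + 50, 14 + 8) = Gamma(84, 22).
Total count: 5 + 6 + 11 + 7 + 3 + 3 + 2 + 8 = 45.
Total exposure: 8 weeks.
After the second batch: Gamma(84 + 45, 22 + 8) = Gamma(129, 30).
Posterior variance = α'/β'² = 129/900 = 43/300.

43/300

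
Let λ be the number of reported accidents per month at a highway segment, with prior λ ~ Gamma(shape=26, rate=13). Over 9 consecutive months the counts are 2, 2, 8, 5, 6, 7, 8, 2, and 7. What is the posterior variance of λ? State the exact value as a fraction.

Total count: 2 + 2 + 8 + 5 + 6 + 7 + 8 + 2 + 7 = 47.
Total exposure: 9 months.
Gamma(α, β) with Poisson data over total exposure Σt gives posterior Gamma(α+Σx, β+Σt) = Gamma(73, 22).
Posterior variance = α'/β'² = 73/484.

73/484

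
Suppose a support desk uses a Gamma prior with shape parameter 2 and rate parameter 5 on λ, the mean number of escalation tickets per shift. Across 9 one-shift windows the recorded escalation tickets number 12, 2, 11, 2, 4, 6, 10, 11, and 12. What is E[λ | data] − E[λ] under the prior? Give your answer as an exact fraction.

166/35

Total count: 12 + 2 + 11 + 2 + 4 + 6 + 10 + 11 + 12 = 70.
Total exposure: 9 shifts.
By Gamma–Poisson conjugacy, the posterior is Gamma(α + Σx, β + Σt) = Gamma(2 + 70, 5 + 9) = Gamma(72, 14).
Posterior mean = 72/14 = 36/7; prior mean = 2/5 = 2/5. Difference = 36/7 − 2/5 = 166/35.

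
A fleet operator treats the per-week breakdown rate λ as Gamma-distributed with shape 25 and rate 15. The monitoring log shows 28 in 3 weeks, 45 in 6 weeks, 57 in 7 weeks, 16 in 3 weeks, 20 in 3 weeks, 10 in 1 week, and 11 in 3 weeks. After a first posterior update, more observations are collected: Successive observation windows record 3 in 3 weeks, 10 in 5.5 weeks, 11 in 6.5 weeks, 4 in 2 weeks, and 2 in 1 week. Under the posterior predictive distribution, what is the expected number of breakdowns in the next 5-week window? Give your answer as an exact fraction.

Total count: 28 + 45 + 57 + 16 + 20 + 10 + 11 = 187.
Total exposure: 3 + 6 + 7 + 3 + 3 + 1 + 3 = 26 weeks.
After the first batch: Gamma(25 + 187, 15 + 26) = Gamma(212, 41).
Total count: 3 + 10 + 11 + 4 + 2 = 30.
Total exposure: 3 + 5.5 + 6.5 + 2 + 1 = 18 weeks.
After the second batch: Gamma(212 + 30, 41 + 18) = Gamma(242, 59).
Predictive mean over a 5-week window = T·E[λ|data] = 5·242/59 = 1210/59.

1210/59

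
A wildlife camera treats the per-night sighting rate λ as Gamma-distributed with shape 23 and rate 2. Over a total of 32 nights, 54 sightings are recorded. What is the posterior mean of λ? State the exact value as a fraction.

77/34

Total count 54 over total exposure 32 nights.
Posterior: α' = 23 + 54 = 77, β' = 2 + 32 = 34.
Posterior mean = α'/β' = 77/34.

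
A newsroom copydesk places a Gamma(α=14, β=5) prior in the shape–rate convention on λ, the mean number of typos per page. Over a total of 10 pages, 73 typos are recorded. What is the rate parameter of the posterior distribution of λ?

15

Total count 73 over total exposure 10 pages.
The Gamma prior is conjugate for the Poisson rate, so λ | data ~ Gamma(14+73, 5+10) = Gamma(87, 15).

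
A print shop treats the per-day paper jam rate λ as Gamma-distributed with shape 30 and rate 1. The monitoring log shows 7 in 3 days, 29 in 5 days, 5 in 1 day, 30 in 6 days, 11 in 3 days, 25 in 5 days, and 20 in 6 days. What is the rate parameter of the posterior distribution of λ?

Total count: 7 + 29 + 5 + 30 + 11 + 25 + 20 = 127.
Total exposure: 3 + 5 + 1 + 6 + 3 + 5 + 6 = 29 days.
Conjugate update: add total count to the shape and total exposure to the rate, giving Gamma(157, 30).

30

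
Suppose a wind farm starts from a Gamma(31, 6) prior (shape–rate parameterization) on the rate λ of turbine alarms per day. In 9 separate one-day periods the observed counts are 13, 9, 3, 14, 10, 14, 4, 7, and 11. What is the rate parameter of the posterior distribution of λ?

Total count: 13 + 9 + 3 + 14 + 10 + 14 + 4 + 7 + 11 = 85.
Total exposure: 9 days.
By Gamma–Poisson conjugacy, the posterior is Gamma(α + Σx, β + Σt) = Gamma(31 + 85, 6 + 9) = Gamma(116, 15).

15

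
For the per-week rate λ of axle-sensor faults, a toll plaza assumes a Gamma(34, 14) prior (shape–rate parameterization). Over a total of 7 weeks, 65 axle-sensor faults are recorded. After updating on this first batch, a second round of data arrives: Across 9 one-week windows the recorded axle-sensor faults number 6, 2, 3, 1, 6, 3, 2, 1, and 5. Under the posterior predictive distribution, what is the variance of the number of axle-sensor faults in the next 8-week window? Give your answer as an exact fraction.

Total count 65 over total exposure 7 weeks.
After the first batch: Gamma(34 + 65, 14 + 7) = Gamma(99, 21).
Total count: 6 + 2 + 3 + 1 + 6 + 3 + 2 + 1 + 5 = 29.
Total exposure: 9 weeks.
After the second batch: Gamma(99 + 29, 21 + 9) = Gamma(128, 30).
The posterior predictive for a window of length T is Negative Binomial with variance T·α'·(β'+T)/β'² = 8·128·38/900 = 9728/225.

9728/225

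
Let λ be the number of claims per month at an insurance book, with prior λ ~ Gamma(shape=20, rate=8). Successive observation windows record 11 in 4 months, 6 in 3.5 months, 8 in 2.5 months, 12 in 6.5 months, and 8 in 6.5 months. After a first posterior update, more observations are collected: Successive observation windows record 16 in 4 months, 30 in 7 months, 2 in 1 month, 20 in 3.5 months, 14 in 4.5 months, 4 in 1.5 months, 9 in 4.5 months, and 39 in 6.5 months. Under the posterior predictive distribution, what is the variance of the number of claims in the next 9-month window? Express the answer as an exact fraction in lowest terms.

519390/16129

Total count: 11 + 6 + 8 + 12 + 8 = 45.
Total exposure: 4 + 3.5 + 2.5 + 6.5 + 6.5 = 23 months.
After the first batch: Gamma(20 + 45, 8 + 23) = Gamma(65, 31).
Total count: 16 + 30 + 2 + 20 + 14 + 4 + 9 + 39 = 134.
Total exposure: 4 + 7 + 1 + 3.5 + 4.5 + 1.5 + 4.5 + 6.5 = 32.5 months.
After the second batch: Gamma(65 + 134, 31 + 32.5) = Gamma(199, 127/2).
The posterior predictive for a window of length T is Negative Binomial with variance T·α'·(β'+T)/β'² = 9·199·(145/2)/(16129/4) = 519390/16129.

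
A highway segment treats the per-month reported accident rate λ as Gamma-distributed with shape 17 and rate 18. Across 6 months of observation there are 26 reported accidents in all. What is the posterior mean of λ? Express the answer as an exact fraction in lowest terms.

43/24

Total count 26 over total exposure 6 months.
The Gamma prior is conjugate for the Poisson rate, so λ | data ~ Gamma(17+26, 18+6) = Gamma(43, 24).
Posterior mean = α'/β' = 43/24.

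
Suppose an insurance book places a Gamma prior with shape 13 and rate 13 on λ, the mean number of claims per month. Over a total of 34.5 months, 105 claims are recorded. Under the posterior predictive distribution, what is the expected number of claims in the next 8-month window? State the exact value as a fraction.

1888/95

Total count 105 over total exposure 34.5 months.
The Gamma prior is conjugate for the Poisson rate, so λ | data ~ Gamma(13+105, 13+34.5) = Gamma(118, 95/2).
Predictive mean over an 8-month window = T·E[λ|data] = 8·118/(95/2) = 1888/95.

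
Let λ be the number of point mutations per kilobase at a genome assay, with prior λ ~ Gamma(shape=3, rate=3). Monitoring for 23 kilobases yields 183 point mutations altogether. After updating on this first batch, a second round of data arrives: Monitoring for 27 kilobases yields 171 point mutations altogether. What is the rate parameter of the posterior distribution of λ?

53

Total count 183 over total exposure 23 kilobases.
After the first batch: Gamma(3 + 183, 3 + 23) = Gamma(186, 26).
Total count 171 over total exposure 27 kilobases.
After the second batch: Gamma(186 + 171, 26 + 27) = Gamma(357, 53).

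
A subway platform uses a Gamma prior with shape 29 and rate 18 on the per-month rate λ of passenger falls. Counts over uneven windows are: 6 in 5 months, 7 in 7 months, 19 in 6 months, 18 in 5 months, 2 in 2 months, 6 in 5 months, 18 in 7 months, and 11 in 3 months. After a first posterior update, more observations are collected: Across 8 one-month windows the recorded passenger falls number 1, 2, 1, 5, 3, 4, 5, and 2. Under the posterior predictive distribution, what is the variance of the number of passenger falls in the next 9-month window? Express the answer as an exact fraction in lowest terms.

10425/484

Total count: 6 + 7 + 19 + 18 + 2 + 6 + 18 + 11 = 87.
Total exposure: 5 + 7 + 6 + 5 + 2 + 5 + 7 + 3 = 40 months.
After the first batch: Gamma(29 + 87, 18 + 40) = Gamma(116, 58).
Total count: 1 + 2 + 1 + 5 + 3 + 4 + 5 + 2 = 23.
Total exposure: 8 months.
After the second batch: Gamma(116 + 23, 58 + 8) = Gamma(139, 66).
The posterior predictive for a window of length T is Negative Binomial with variance T·α'·(β'+T)/β'² = 9·139·75/4356 = 10425/484.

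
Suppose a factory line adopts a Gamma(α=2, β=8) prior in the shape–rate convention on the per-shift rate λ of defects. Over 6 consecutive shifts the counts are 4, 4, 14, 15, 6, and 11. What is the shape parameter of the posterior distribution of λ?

56

Total count: 4 + 4 + 14 + 15 + 6 + 11 = 54.
Total exposure: 6 shifts.
By Gamma–Poisson conjugacy, the posterior is Gamma(α + Σx, β + Σt) = Gamma(2 + 54, 8 + 6) = Gamma(56, 14).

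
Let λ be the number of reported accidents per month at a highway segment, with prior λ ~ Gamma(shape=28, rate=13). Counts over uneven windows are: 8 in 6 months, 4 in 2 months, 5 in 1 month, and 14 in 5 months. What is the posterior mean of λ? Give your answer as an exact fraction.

59/27

Total count: 8 + 4 + 5 + 14 = 31.
Total exposure: 6 + 2 + 1 + 5 = 14 months.
By Gamma–Poisson conjugacy, the posterior is Gamma(α + Σx, β + Σt) = Gamma(28 + 31, 13 + 14) = Gamma(59, 27).
Posterior mean = α'/β' = 59/27.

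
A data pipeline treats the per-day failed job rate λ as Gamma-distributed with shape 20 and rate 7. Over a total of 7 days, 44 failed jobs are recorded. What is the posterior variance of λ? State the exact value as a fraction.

Total count 44 over total exposure 7 days.
Posterior: α' = 20 + 44 = 64, β' = 7 + 7 = 14.
Posterior variance = α'/β'² = 64/196 = 16/49.

16/49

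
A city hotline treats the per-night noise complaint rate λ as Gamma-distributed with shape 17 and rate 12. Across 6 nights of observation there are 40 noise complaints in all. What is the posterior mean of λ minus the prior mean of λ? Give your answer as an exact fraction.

7/4

Total count 40 over total exposure 6 nights.
Posterior: α' = 17 + 40 = 57, β' = 12 + 6 = 18.
Posterior mean = 57/18 = 19/6; prior mean = 17/12 = 17/12. Difference = 19/6 − 17/12 = 7/4.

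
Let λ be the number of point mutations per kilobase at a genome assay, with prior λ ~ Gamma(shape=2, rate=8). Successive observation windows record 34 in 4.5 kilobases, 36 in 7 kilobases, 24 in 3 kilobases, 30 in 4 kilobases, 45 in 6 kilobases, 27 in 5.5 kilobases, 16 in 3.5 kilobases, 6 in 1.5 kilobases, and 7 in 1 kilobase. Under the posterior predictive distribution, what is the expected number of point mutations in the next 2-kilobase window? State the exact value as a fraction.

Total count: 34 + 36 + 24 + 30 + 45 + 27 + 16 + 6 + 7 = 225.
Total exposure: 4.5 + 7 + 3 + 4 + 6 + 5.5 + 3.5 + 1.5 + 1 = 36 kilobases.
By Gamma–Poisson conjugacy, the posterior is Gamma(α + Σx, β + Σt) = Gamma(2 + 225, 8 + 36) = Gamma(227, 44).
Predictive mean over a 2-kilobase window = T·E[λ|data] = 2·227/44 = 227/22.

227/22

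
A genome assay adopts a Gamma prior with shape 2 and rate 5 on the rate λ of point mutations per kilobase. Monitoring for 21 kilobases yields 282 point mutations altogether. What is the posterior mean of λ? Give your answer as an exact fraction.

Total count 282 over total exposure 21 kilobases.
Gamma(α, β) with Poisson data over total exposure Σt gives posterior Gamma(α+Σx, β+Σt) = Gamma(284, 26).
Posterior mean = α'/β' = 284/26 = 142/13.

142/13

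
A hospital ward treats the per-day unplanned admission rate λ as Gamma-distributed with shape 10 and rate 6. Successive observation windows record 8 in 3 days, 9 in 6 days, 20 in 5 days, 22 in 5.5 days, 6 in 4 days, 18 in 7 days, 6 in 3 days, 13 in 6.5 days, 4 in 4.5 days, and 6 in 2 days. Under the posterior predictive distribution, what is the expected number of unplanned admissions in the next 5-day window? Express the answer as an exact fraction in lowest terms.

244/21

Total count: 8 + 9 + 20 + 22 + 6 + 18 + 6 + 13 + 4 + 6 = 112.
Total exposure: 3 + 6 + 5 + 5.5 + 4 + 7 + 3 + 6.5 + 4.5 + 2 = 46.5 days.
Gamma(α, β) with Poisson data over total exposure Σt gives posterior Gamma(α+Σx, β+Σt) = Gamma(122, 105/2).
Predictive mean over a 5-day window = T·E[λ|data] = 5·122/(105/2) = 244/21.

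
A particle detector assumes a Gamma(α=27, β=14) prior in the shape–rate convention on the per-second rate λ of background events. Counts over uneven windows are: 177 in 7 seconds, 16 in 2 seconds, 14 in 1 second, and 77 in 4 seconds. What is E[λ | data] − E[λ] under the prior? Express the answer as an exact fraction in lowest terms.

Total count: 177 + 16 + 14 + 77 = 284.
Total exposure: 7 + 2 + 1 + 4 = 14 seconds.
The Gamma prior is conjugate for the Poisson rate, so λ | data ~ Gamma(27+284, 14+14) = Gamma(311, 28).
Posterior mean = 311/28 = 311/28; prior mean = 27/14 = 27/14. Difference = 311/28 − 27/14 = 257/28.

257/28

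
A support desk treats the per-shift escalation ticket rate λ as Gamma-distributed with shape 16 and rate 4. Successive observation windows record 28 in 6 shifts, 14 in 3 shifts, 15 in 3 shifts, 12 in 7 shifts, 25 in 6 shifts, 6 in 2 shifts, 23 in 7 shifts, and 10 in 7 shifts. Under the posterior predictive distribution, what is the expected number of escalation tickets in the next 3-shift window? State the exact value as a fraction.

Total count: 28 + 14 + 15 + 12 + 25 + 6 + 23 + 10 = 133.
Total exposure: 6 + 3 + 3 + 7 + 6 + 2 + 7 + 7 = 41 shifts.
By Gamma–Poisson conjugacy, the posterior is Gamma(α + Σx, β + Σt) = Gamma(16 + 133, 4 + 41) = Gamma(149, 45).
Predictive mean over a 3-shift window = T·E[λ|data] = 3·149/45 = 149/15.

149/15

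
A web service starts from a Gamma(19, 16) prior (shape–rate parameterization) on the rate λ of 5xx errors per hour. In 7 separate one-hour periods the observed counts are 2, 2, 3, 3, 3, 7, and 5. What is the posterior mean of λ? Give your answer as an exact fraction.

Total count: 2 + 2 + 3 + 3 + 3 + 7 + 5 = 25.
Total exposure: 7 hours.
Gamma(α, β) with Poisson data over total exposure Σt gives posterior Gamma(α+Σx, β+Σt) = Gamma(44, 23).
Posterior mean = α'/β' = 44/23.

44/23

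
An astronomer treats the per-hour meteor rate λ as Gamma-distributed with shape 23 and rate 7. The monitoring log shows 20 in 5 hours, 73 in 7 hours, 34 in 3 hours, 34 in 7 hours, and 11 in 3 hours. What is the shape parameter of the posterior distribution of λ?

Total count: 20 + 73 + 34 + 34 + 11 = 172.
Total exposure: 5 + 7 + 3 + 7 + 3 = 25 hours.
Posterior: α' = 23 + 172 = 195, β' = 7 + 25 = 32.

195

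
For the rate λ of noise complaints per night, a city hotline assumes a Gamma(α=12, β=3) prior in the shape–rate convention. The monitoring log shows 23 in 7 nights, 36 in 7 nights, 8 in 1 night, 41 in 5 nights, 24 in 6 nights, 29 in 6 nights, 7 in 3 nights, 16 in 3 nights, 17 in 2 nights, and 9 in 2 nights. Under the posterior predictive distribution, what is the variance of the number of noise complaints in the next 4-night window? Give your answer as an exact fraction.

Total count: 23 + 36 + 8 + 41 + 24 + 29 + 7 + 16 + 17 + 9 = 210.
Total exposure: 7 + 7 + 1 + 5 + 6 + 6 + 3 + 3 + 2 + 2 = 42 nights.
The Gamma prior is conjugate for the Poisson rate, so λ | data ~ Gamma(12+210, 3+42) = Gamma(222, 45).
The posterior predictive for a window of length T is Negative Binomial with variance T·α'·(β'+T)/β'² = 4·222·49/2025 = 14504/675.

14504/675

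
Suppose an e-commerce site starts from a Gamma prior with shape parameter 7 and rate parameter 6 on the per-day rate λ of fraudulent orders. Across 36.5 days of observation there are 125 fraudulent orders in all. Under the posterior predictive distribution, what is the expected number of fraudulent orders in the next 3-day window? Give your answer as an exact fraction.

Total count 125 over total exposure 36.5 days.
Conjugate update: add total count to the shape and total exposure to the rate, giving Gamma(132, 85/2).
Predictive mean over a 3-day window = T·E[λ|data] = 3·132/(85/2) = 792/85.

792/85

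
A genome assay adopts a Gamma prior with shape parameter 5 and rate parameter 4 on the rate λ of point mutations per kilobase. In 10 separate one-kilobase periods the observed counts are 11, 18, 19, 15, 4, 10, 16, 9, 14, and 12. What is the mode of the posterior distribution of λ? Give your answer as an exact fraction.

66/7

Total count: 11 + 18 + 19 + 15 + 4 + 10 + 16 + 9 + 14 + 12 = 128.
Total exposure: 10 kilobases.
Gamma(α, β) with Poisson data over total exposure Σt gives posterior Gamma(α+Σx, β+Σt) = Gamma(133, 14).
Posterior mode = (α'−1)/β' = 132/14 = 66/7.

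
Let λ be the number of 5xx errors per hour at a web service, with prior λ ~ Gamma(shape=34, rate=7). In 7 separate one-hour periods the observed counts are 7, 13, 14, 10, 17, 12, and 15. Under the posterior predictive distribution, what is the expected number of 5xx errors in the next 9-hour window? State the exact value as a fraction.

549/7

Total count: 7 + 13 + 14 + 10 + 17 + 12 + 15 = 88.
Total exposure: 7 hours.
The Gamma prior is conjugate for the Poisson rate, so λ | data ~ Gamma(34+88, 7+7) = Gamma(122, 14).
Predictive mean over a 9-hour window = T·E[λ|data] = 9·122/14 = 549/7.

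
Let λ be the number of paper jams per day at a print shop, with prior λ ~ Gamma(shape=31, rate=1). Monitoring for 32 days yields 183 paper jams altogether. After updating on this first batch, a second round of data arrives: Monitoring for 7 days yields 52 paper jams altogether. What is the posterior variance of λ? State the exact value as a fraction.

133/800

Total count 183 over total exposure 32 days.
After the first batch: Gamma(31 + 183, 1 + 32) = Gamma(214, 33).
Total count 52 over total exposure 7 days.
After the second batch: Gamma(214 + 52, 33 + 7) = Gamma(266, 40).
Posterior variance = α'/β'² = 266/1600 = 133/800.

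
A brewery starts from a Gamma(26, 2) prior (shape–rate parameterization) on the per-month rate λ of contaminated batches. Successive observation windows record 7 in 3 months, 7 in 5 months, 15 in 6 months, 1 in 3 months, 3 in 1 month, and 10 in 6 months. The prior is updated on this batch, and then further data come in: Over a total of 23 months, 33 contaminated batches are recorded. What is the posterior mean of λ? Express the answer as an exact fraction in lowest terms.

Total count: 7 + 7 + 15 + 1 + 3 + 10 = 43.
Total exposure: 3 + 5 + 6 + 3 + 1 + 6 = 24 months.
After the first batch: Gamma(26 + 43, 2 + 24) = Gamma(69, 26).
Total count 33 over total exposure 23 months.
After the second batch: Gamma(69 + 33, 26 + 23) = Gamma(102, 49).
Posterior mean = α'/β' = 102/49.

102/49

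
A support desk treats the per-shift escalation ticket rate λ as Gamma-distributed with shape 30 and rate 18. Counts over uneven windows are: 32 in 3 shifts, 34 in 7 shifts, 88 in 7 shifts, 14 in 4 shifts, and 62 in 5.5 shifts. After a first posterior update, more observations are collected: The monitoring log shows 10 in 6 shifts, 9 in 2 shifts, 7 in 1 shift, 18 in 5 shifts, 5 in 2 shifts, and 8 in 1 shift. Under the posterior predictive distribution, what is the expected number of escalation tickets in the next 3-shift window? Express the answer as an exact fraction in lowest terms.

634/41

Total count: 32 + 34 + 88 + 14 + 62 = 230.
Total exposure: 3 + 7 + 7 + 4 + 5.5 = 26.5 shifts.
After the first batch: Gamma(30 + 230, 18 + 26.5) = Gamma(260, 89/2).
Total count: 10 + 9 + 7 + 18 + 5 + 8 = 57.
Total exposure: 6 + 2 + 1 + 5 + 2 + 1 = 17 shifts.
After the second batch: Gamma(260 + 57, 89/2 + 17) = Gamma(317, 123/2).
Predictive mean over a 3-shift window = T·E[λ|data] = 3·317/(123/2) = 634/41.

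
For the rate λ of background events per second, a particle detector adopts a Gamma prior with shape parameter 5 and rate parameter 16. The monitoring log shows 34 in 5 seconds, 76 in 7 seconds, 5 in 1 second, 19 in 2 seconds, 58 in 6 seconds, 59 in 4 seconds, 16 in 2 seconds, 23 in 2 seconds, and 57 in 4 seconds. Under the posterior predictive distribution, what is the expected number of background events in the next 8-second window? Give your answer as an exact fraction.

2816/49

Total count: 34 + 76 + 5 + 19 + 58 + 59 + 16 + 23 + 57 = 347.
Total exposure: 5 + 7 + 1 + 2 + 6 + 4 + 2 + 2 + 4 = 33 seconds.
Gamma(α, β) with Poisson data over total exposure Σt gives posterior Gamma(α+Σx, β+Σt) = Gamma(352, 49).
Predictive mean over an 8-second window = T·E[λ|data] = 8·352/49 = 2816/49.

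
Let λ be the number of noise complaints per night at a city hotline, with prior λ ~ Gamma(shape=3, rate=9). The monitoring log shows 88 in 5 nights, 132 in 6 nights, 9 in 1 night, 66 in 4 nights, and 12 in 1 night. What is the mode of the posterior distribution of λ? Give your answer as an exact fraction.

Total count: 88 + 132 + 9 + 66 + 12 = 307.
Total exposure: 5 + 6 + 1 + 4 + 1 = 17 nights.
By Gamma–Poisson conjugacy, the posterior is Gamma(α + Σx, β + Σt) = Gamma(3 + 307, 9 + 17) = Gamma(310, 26).
Posterior mode = (α'−1)/β' = 309/26.

309/26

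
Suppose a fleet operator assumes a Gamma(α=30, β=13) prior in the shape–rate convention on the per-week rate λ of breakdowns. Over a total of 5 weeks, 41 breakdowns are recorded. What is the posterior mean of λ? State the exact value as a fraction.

71/18

Total count 41 over total exposure 5 weeks.
Conjugate update: add total count to the shape and total exposure to the rate, giving Gamma(71, 18).
Posterior mean = α'/β' = 71/18.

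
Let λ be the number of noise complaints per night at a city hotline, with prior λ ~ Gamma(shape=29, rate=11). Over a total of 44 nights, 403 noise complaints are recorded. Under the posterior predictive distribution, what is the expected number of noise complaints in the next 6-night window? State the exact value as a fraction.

Total count 403 over total exposure 44 nights.
Posterior: α' = 29 + 403 = 432, β' = 11 + 44 = 55.
Predictive mean over a 6-night window = T·E[λ|data] = 6·432/55 = 2592/55.

2592/55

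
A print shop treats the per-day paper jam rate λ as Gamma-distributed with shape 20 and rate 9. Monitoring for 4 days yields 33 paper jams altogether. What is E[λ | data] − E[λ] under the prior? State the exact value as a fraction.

217/117

Total count 33 over total exposure 4 days.
By Gamma–Poisson conjugacy, the posterior is Gamma(α + Σx, β + Σt) = Gamma(20 + 33, 9 + 4) = Gamma(53, 13).
Posterior mean = 53/13 = 53/13; prior mean = 20/9 = 20/9. Difference = 53/13 − 20/9 = 217/117.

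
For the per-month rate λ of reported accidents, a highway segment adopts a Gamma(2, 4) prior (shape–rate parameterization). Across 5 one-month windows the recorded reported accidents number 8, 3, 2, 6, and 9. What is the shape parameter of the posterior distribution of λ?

30

Total count: 8 + 3 + 2 + 6 + 9 = 28.
Total exposure: 5 months.
The Gamma prior is conjugate for the Poisson rate, so λ | data ~ Gamma(2+28, 4+5) = Gamma(30, 9).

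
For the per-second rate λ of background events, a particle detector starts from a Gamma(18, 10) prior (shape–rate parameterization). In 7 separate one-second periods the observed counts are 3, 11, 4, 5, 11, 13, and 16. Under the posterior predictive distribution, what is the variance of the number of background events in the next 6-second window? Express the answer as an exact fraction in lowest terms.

11178/289

Total count: 3 + 11 + 4 + 5 + 11 + 13 + 16 = 63.
Total exposure: 7 seconds.
Conjugate update: add total count to the shape and total exposure to the rate, giving Gamma(81, 17).
The posterior predictive for a window of length T is Negative Binomial with variance T·α'·(β'+T)/β'² = 6·81·23/289 = 11178/289.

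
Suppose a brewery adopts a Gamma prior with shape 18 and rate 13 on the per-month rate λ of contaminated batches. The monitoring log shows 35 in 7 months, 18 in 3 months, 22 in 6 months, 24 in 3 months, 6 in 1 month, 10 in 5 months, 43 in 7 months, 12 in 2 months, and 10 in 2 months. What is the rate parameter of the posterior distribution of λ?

Total count: 35 + 18 + 22 + 24 + 6 + 10 + 43 + 12 + 10 = 180.
Total exposure: 7 + 3 + 6 + 3 + 1 + 5 + 7 + 2 + 2 = 36 months.
Gamma(α, β) with Poisson data over total exposure Σt gives posterior Gamma(α+Σx, β+Σt) = Gamma(198, 49).

49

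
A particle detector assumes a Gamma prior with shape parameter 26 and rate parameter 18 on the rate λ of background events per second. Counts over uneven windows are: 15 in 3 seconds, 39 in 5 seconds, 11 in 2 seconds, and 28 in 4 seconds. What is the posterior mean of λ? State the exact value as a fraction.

119/32

Total count: 15 + 39 + 11 + 28 = 93.
Total exposure: 3 + 5 + 2 + 4 = 14 seconds.
Gamma(α, β) with Poisson data over total exposure Σt gives posterior Gamma(α+Σx, β+Σt) = Gamma(119, 32).
Posterior mean = α'/β' = 119/32.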